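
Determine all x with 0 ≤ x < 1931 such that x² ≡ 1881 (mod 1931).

Since 1931 ≡ 3 (mod 4), a square root of 1881 is 1881^((1931+1)/4) = 1881^483 mod 1931.
Repeated squaring: 1881^2≡569, 1881^4≡1284, 1881^8≡1513, 1881^16≡934, 1881^32≡1475, 1881^64≡1319, 1881^128≡1861, 1881^256≡1038 (mod 1931).
1881^483 = 1881^(256+128+64+32+2+1) ≡ 747 (mod 1931).
Check: 747² = 558009 ≡ 1881 (mod 1931). The two roots are 747 and 1184.

747, 1184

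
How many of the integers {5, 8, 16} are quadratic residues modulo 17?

(5/17) = -1 → non-residue.
(8/17) = +1 → QR.
(16/17) = +1 → QR.
Total quadratic residues among the 3: 2.

2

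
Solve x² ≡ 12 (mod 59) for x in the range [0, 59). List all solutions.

Since 59 ≡ 3 (mod 4), a square root of 12 is 12^((59+1)/4) = 12^15 mod 59.
Repeated squaring: 12^2≡26, 12^4≡27, 12^8≡21 (mod 59).
12^15 = 12^(8+4+2+1) ≡ 22 (mod 59).
Check: 22² = 484 ≡ 12 (mod 59). The two roots are 22 and 37.

22, 37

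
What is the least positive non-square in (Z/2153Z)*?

(2/2153) = +1, so 2 is a residue.
(3/2153) = −1, so 3 is the smallest positive non-residue mod 2153.

3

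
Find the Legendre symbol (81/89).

Reciprocity: 81 ≡ 1 and 89 ≡ 1 (mod 4), so (81/89) = +(89/81).
Reduce top mod 81: now compute (8/81).
Pull out 2^3: since 81 ≡ 1 (mod 8), (2/81) = +1, so (2/81)^3 = +1.
Reached (1/81) = 1. Collecting the sign flips along the way, the symbol is +1.

1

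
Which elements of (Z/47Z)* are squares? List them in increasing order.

1,2,3,4,6,7,8,9,12,14,16,17,18,21,24,25,27,28,32,34,36,37,42

Square k = 1,…,23 (k and 47−k give the same square):
1²=1, 2²=4, 3²=9, 4²=16, 5²=25, 6²=36, 7²≡2, 8²≡17, 9²≡34, 10²≡6, 11²≡27, 12²≡3, 13²≡28, 14²≡8, 15²≡37, 16²≡21, 17²≡7, 18²≡42, 19²≡32, 20²≡24, 21²≡18, 22²≡14, 23²≡12 (mod 47).
So the quadratic residues mod 47 are {1, 2, 3, 4, 6, 7, 8, 9, 12, 14, 16, 17, 18, 21, 24, 25, 27, 28, 32, 34, 36, 37, 42}.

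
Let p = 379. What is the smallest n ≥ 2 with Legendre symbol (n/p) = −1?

(2/379) = −1, so 2 is the smallest positive non-residue mod 379.

2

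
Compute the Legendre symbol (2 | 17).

1

Pull out 2: since 17 ≡ 1 (mod 8), (2/17) = +1.
Reached (1/17) = 1. Collecting the sign flips along the way, the symbol is +1.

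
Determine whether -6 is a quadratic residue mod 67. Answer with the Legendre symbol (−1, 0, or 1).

First reduce: -6 ≡ 61 (mod 67).
Reciprocity: 61 ≡ 1 and 67 ≡ 3 (mod 4), so (61/67) = +(67/61).
Reduce top mod 61: now compute (6/61).
Pull out 2: since 61 ≡ 5 (mod 8), (2/61) = -1.
Reciprocity: 3 ≡ 3 and 61 ≡ 1 (mod 4), so (3/61) = +(61/3).
Reduce top mod 3: now compute (1/3).
Reached (1/3) = 1. Collecting the sign flips along the way, the symbol is -1.

-1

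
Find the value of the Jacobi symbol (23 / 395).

-1

Reciprocity: 23 ≡ 3 and 395 ≡ 3 (mod 4), so (23/395) = −(395/23).
Reduce top mod 23: now compute (4/23).
Pull out 2^2: since 23 ≡ 7 (mod 8), (2/23) = +1, so (2/23)^2 = +1.
Reached (1/23) = 1. Collecting the sign flips along the way, the symbol is -1.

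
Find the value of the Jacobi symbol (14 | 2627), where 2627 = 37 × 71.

1

Pull out 2: since 2627 ≡ 3 (mod 8), (2/2627) = -1.
Reciprocity: 7 ≡ 3 and 2627 ≡ 3 (mod 4), so (7/2627) = −(2627/7).
Reduce top mod 7: now compute (2/7).
Pull out 2: since 7 ≡ 7 (mod 8), (2/7) = +1.
Reached (1/7) = 1. Collecting the sign flips along the way, the symbol is +1.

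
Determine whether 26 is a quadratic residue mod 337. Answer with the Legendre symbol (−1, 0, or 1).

Pull out 2: since 337 ≡ 1 (mod 8), (2/337) = +1.
Reciprocity: 13 ≡ 1 and 337 ≡ 1 (mod 4), so (13/337) = +(337/13).
Reduce top mod 13: now compute (12/13).
Pull out 2^2: since 13 ≡ 5 (mod 8), (2/13) = -1, so (2/13)^2 = +1.
Reciprocity: 3 ≡ 3 and 13 ≡ 1 (mod 4), so (3/13) = +(13/3).
Reduce top mod 3: now compute (1/3).
Reached (1/3) = 1. Collecting the sign flips along the way, the symbol is +1.

1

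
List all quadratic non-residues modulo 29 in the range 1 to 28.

2 3 8 10 11 12 14 15 17 18 19 21 26 27

Square k = 1,…,14 (k and 29−k give the same square):
1²=1, 2²=4, 3²=9, 4²=16, 5²=25, 6²≡7, 7²≡20, 8²≡6, 9²≡23, 10²≡13, 11²≡5, 12²≡28, 13²≡24, 14²≡22 (mod 29).
The residues are {1, 4, 5, 6, 7, 9, 13, 16, 20, 22, 23, 24, 25, 28}; the non-residues are the remaining 14 nonzero classes.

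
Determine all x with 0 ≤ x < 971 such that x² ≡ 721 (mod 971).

155, 816

Since 971 ≡ 3 (mod 4), a square root of 721 is 721^((971+1)/4) = 721^243 mod 971.
Repeated squaring: 721^2≡356, 721^4≡506, 721^8≡663, 721^16≡677, 721^32≡17, 721^64≡289, 721^128≡15 (mod 971).
721^243 = 721^(128+64+32+16+2+1) ≡ 816 (mod 971).
Check: 816² = 665856 ≡ 721 (mod 971). The two roots are 155 and 816.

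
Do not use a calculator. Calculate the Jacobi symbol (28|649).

-1

Pull out 2^2: since 649 ≡ 1 (mod 8), (2/649) = +1, so (2/649)^2 = +1.
Reciprocity: 7 ≡ 3 and 649 ≡ 1 (mod 4), so (7/649) = +(649/7).
Reduce top mod 7: now compute (5/7).
Reciprocity: 5 ≡ 1 and 7 ≡ 3 (mod 4), so (5/7) = +(7/5).
Reduce top mod 5: now compute (2/5).
Pull out 2: since 5 ≡ 5 (mod 8), (2/5) = -1.
Reached (1/5) = 1. Collecting the sign flips along the way, the symbol is -1.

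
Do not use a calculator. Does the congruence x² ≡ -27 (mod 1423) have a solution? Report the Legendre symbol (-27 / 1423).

First reduce: -27 ≡ 1396 (mod 1423).
Pull out 2^2: since 1423 ≡ 7 (mod 8), (2/1423) = +1, so (2/1423)^2 = +1.
Reciprocity: 349 ≡ 1 and 1423 ≡ 3 (mod 4), so (349/1423) = +(1423/349).
Reduce top mod 349: now compute (27/349).
Reciprocity: 27 ≡ 3 and 349 ≡ 1 (mod 4), so (27/349) = +(349/27).
Reduce top mod 27: now compute (25/27).
Reciprocity: 25 ≡ 1 and 27 ≡ 3 (mod 4), so (25/27) = +(27/25).
Reduce top mod 25: now compute (2/25).
Pull out 2: since 25 ≡ 1 (mod 8), (2/25) = +1.
Reached (1/25) = 1. Collecting the sign flips along the way, the symbol is +1.

1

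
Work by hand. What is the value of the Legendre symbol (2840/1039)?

-1

Euler's criterion: (2840/1039) ≡ 762^519 (mod 1039).
762^2 ≡ 882 (mod 1039)
762^4 ≡ 752 (mod 1039)
762^8 ≡ 288 (mod 1039)
762^16 ≡ 863 (mod 1039)
762^32 ≡ 845 (mod 1039)
762^64 ≡ 232 (mod 1039)
762^128 ≡ 835 (mod 1039)
762^256 ≡ 56 (mod 1039)
762^512 ≡ 19 (mod 1039)
762^519 = 762^(512+4+2+1) ≡ 1038 (mod 1039).
Result is 1038 ≡ −1, so (2840/1039) = −1.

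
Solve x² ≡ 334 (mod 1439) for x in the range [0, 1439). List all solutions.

446, 993

Since 1439 ≡ 3 (mod 4), a square root of 334 is 334^((1439+1)/4) = 334^360 mod 1439.
Repeated squaring: 334^2≡753, 334^4≡43, 334^8≡410, 334^16≡1176, 334^32≡97, 334^64≡775, 334^128≡562, 334^256≡703 (mod 1439).
334^360 = 334^(256+64+32+8) ≡ 993 (mod 1439).
Check: 993² = 986049 ≡ 334 (mod 1439). The two roots are 446 and 993.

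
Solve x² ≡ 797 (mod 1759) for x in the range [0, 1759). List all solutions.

347, 1412

Since 1759 ≡ 3 (mod 4), a square root of 797 is 797^((1759+1)/4) = 797^440 mod 1759.
Repeated squaring: 797^2≡210, 797^4≡125, 797^8≡1553, 797^16≡220, 797^32≡907, 797^64≡1196, 797^128≡349, 797^256≡430 (mod 1759).
797^440 = 797^(256+128+32+16+8) ≡ 347 (mod 1759).
Check: 347² = 120409 ≡ 797 (mod 1759). The two roots are 347 and 1412.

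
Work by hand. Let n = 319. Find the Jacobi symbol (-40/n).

-1

First reduce: -40 ≡ 279 (mod 319).
Reciprocity: 279 ≡ 3 and 319 ≡ 3 (mod 4), so (279/319) = −(319/279).
Reduce top mod 279: now compute (40/279).
Pull out 2^3: since 279 ≡ 7 (mod 8), (2/279) = +1, so (2/279)^3 = +1.
Reciprocity: 5 ≡ 1 and 279 ≡ 3 (mod 4), so (5/279) = +(279/5).
Reduce top mod 5: now compute (4/5).
Pull out 2^2: since 5 ≡ 5 (mod 8), (2/5) = -1, so (2/5)^2 = +1.
Reached (1/5) = 1. Collecting the sign flips along the way, the symbol is -1.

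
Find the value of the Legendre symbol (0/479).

0

Top reduces to 0: gcd > 1, so the symbol is 0.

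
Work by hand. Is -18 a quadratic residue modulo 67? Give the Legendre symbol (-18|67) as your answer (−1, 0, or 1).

First reduce: -18 ≡ 49 (mod 67).
Reciprocity: 49 ≡ 1 and 67 ≡ 3 (mod 4), so (49/67) = +(67/49).
Reduce top mod 49: now compute (18/49).
Pull out 2: since 49 ≡ 1 (mod 8), (2/49) = +1.
Reciprocity: 9 ≡ 1 and 49 ≡ 1 (mod 4), so (9/49) = +(49/9).
Reduce top mod 9: now compute (4/9).
Pull out 2^2: since 9 ≡ 1 (mod 8), (2/9) = +1, so (2/9)^2 = +1.
Reached (1/9) = 1. Collecting the sign flips along the way, the symbol is +1.

1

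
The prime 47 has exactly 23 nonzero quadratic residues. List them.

1,2,3,4,6,7,8,9,12,14,16,17,18,21,24,25,27,28,32,34,36,37,42

Square k = 1,…,23 (k and 47−k give the same square):
1²=1, 2²=4, 3²=9, 4²=16, 5²=25, 6²=36, 7²≡2, 8²≡17, 9²≡34, 10²≡6, 11²≡27, 12²≡3, 13²≡28, 14²≡8, 15²≡37, 16²≡21, 17²≡7, 18²≡42, 19²≡32, 20²≡24, 21²≡18, 22²≡14, 23²≡12 (mod 47).
So the quadratic residues mod 47 are {1, 2, 3, 4, 6, 7, 8, 9, 12, 14, 16, 17, 18, 21, 24, 25, 27, 28, 32, 34, 36, 37, 42}.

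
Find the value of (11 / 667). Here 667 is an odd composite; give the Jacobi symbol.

Reciprocity: 11 ≡ 3 and 667 ≡ 3 (mod 4), so (11/667) = −(667/11).
Reduce top mod 11: now compute (7/11).
Reciprocity: 7 ≡ 3 and 11 ≡ 3 (mod 4), so (7/11) = −(11/7).
Reduce top mod 7: now compute (4/7).
Pull out 2^2: since 7 ≡ 7 (mod 8), (2/7) = +1, so (2/7)^2 = +1.
Reached (1/7) = 1. Collecting the sign flips along the way, the symbol is +1.

1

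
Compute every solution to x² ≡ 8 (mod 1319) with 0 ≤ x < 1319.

249, 1070

Since 1319 ≡ 3 (mod 4), a square root of 8 is 8^((1319+1)/4) = 8^330 mod 1319.
Repeated squaring: 8^2≡64, 8^4≡139, 8^8≡855, 8^16≡299, 8^32≡1028, 8^64≡265, 8^128≡318, 8^256≡880 (mod 1319).
8^330 = 8^(256+64+8+2) ≡ 249 (mod 1319).
Check: 249² = 62001 ≡ 8 (mod 1319). The two roots are 249 and 1070.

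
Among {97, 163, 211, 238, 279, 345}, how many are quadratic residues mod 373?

3

(97/373) = -1 → non-residue.
(163/373) = +1 → QR.
(211/373) = -1 → non-residue.
(238/373) = -1 → non-residue.
(279/373) = +1 → QR.
(345/373) = +1 → QR.
Total quadratic residues among the 6: 3.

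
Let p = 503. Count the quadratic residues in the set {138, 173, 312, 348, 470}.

3

(138/503) = +1 → QR.
(173/503) = +1 → QR.
(312/503) = +1 → QR.
(348/503) = -1 → non-residue.
(470/503) = -1 → non-residue.
Total quadratic residues among the 5: 3.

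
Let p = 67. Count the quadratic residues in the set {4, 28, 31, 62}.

2

(4/67) = +1 → QR.
(28/67) = -1 → non-residue.
(31/67) = -1 → non-residue.
(62/67) = +1 → QR.
Total quadratic residues among the 4: 2.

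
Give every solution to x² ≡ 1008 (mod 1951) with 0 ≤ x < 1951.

Since 1951 ≡ 3 (mod 4), a square root of 1008 is 1008^((1951+1)/4) = 1008^488 mod 1951.
Repeated squaring: 1008^2≡1544, 1008^4≡1765, 1008^8≡1429, 1008^16≡1295, 1008^32≡1116, 1008^64≡718, 1008^128≡460, 1008^256≡892 (mod 1951).
1008^488 = 1008^(256+128+64+32+8) ≡ 1042 (mod 1951).
Check: 1042² = 1085764 ≡ 1008 (mod 1951). The two roots are 909 and 1042.

909, 1042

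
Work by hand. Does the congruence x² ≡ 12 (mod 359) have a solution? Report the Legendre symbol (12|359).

Euler's criterion: (12/359) ≡ 12^179 (mod 359).
12^2 ≡ 144 (mod 359)
12^4 ≡ 273 (mod 359)
12^8 ≡ 216 (mod 359)
12^16 ≡ 345 (mod 359)
12^32 ≡ 196 (mod 359)
12^64 ≡ 3 (mod 359)
12^128 ≡ 9 (mod 359)
12^179 = 12^(128+32+16+2+1) ≡ 1 (mod 359).
Result is 1, so (12/359) = 1.

1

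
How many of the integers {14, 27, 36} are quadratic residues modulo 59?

2

(14/59) = -1 → non-residue.
(27/59) = +1 → QR.
(36/59) = +1 → QR.
Total quadratic residues among the 3: 2.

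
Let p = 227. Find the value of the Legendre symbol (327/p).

First reduce: 327 ≡ 100 (mod 227).
Pull out 2^2: since 227 ≡ 3 (mod 8), (2/227) = -1, so (2/227)^2 = +1.
Reciprocity: 25 ≡ 1 and 227 ≡ 3 (mod 4), so (25/227) = +(227/25).
Reduce top mod 25: now compute (2/25).
Pull out 2: since 25 ≡ 1 (mod 8), (2/25) = +1.
Reached (1/25) = 1. Collecting the sign flips along the way, the symbol is +1.

1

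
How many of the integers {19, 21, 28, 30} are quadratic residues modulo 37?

(19/37) = -1 → non-residue.
(21/37) = +1 → QR.
(28/37) = +1 → QR.
(30/37) = +1 → QR.
Total quadratic residues among the 4: 3.

3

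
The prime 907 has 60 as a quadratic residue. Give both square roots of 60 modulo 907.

Since 907 ≡ 3 (mod 4), a square root of 60 is 60^((907+1)/4) = 60^227 mod 907.
Repeated squaring: 60^2≡879, 60^4≡784, 60^8≡617, 60^16≡656, 60^32≡418, 60^64≡580, 60^128≡810 (mod 907).
60^227 = 60^(128+64+32+2+1) ≡ 330 (mod 907).
Check: 330² = 108900 ≡ 60 (mod 907). The two roots are 330 and 577.

330, 577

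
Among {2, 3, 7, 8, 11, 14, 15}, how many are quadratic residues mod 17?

(2/17) = +1 → QR.
(3/17) = -1 → non-residue.
(7/17) = -1 → non-residue.
(8/17) = +1 → QR.
(11/17) = -1 → non-residue.
(14/17) = -1 → non-residue.
(15/17) = +1 → QR.
Total quadratic residues among the 7: 3.

3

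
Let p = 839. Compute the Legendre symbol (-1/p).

First reduce: -1 ≡ 838 (mod 839).
Pull out 2: since 839 ≡ 7 (mod 8), (2/839) = +1.
Reciprocity: 419 ≡ 3 and 839 ≡ 3 (mod 4), so (419/839) = −(839/419).
Reduce top mod 419: now compute (1/419).
Reached (1/419) = 1. Collecting the sign flips along the way, the symbol is -1.

-1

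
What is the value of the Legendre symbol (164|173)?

1

Euler's criterion: (164/173) ≡ 164^86 (mod 173).
164^2 ≡ 81 (mod 173)
164^4 ≡ 160 (mod 173)
164^8 ≡ 169 (mod 173)
164^16 ≡ 16 (mod 173)
164^32 ≡ 83 (mod 173)
164^64 ≡ 142 (mod 173)
164^86 = 164^(64+16+4+2) ≡ 1 (mod 173).
Result is 1, so (164/173) = 1.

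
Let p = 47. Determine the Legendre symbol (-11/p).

Euler's criterion: (-11/47) ≡ 36^23 (mod 47).
36^2 ≡ 27 (mod 47)
36^4 ≡ 24 (mod 47)
36^8 ≡ 12 (mod 47)
36^16 ≡ 3 (mod 47)
36^23 = 36^(16+4+2+1) ≡ 1 (mod 47).
Result is 1, so (-11/47) = 1.

1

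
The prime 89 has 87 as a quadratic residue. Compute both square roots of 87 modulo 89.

40, 49

89 ≡ 1 (mod 4), so we find a root by search.
Trying successive values, 40² = 1600 ≡ 87 (mod 89). The other root is 89 − 40 = 49.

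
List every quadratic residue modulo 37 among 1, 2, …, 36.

1,3,4,7,9,10,11,12,16,21,25,26,27,28,30,33,34,36

Square k = 1,…,18 (k and 37−k give the same square):
1²=1, 2²=4, 3²=9, 4²=16, 5²=25, 6²=36, 7²≡12, 8²≡27, 9²≡7, 10²≡26, 11²≡10, 12²≡33, 13²≡21, 14²≡11, 15²≡3, 16²≡34, 17²≡30, 18²≡28 (mod 37).
So the quadratic residues mod 37 are {1, 3, 4, 7, 9, 10, 11, 12, 16, 21, 25, 26, 27, 28, 30, 33, 34, 36}.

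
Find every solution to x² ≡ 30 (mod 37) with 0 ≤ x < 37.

37 ≡ 1 (mod 4), so we find a root by search.
Trying successive values, 17² = 289 ≡ 30 (mod 37). The other root is 37 − 17 = 20.

17, 20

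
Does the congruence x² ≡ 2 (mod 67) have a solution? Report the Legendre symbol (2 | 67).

-1

Pull out 2: since 67 ≡ 3 (mod 8), (2/67) = -1.
Reached (1/67) = 1. Collecting the sign flips along the way, the symbol is -1.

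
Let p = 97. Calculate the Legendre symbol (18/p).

1

Pull out 2: since 97 ≡ 1 (mod 8), (2/97) = +1.
Reciprocity: 9 ≡ 1 and 97 ≡ 1 (mod 4), so (9/97) = +(97/9).
Reduce top mod 9: now compute (7/9).
Reciprocity: 7 ≡ 3 and 9 ≡ 1 (mod 4), so (7/9) = +(9/7).
Reduce top mod 7: now compute (2/7).
Pull out 2: since 7 ≡ 7 (mod 8), (2/7) = +1.
Reached (1/7) = 1. Collecting the sign flips along the way, the symbol is +1.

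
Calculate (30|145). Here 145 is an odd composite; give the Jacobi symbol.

Pull out 2: since 145 ≡ 1 (mod 8), (2/145) = +1.
Reciprocity: 15 ≡ 3 and 145 ≡ 1 (mod 4), so (15/145) = +(145/15).
Reduce top mod 15: now compute (10/15).
Pull out 2: since 15 ≡ 7 (mod 8), (2/15) = +1.
Reciprocity: 5 ≡ 1 and 15 ≡ 3 (mod 4), so (5/15) = +(15/5).
Reduce top mod 5: now compute (0/5).
Top reduces to 0: gcd > 1, so the symbol is 0.

0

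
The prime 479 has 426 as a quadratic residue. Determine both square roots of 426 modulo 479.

222, 257

Since 479 ≡ 3 (mod 4), a square root of 426 is 426^((479+1)/4) = 426^120 mod 479.
Repeated squaring: 426^2≡414, 426^4≡393, 426^8≡211, 426^16≡453, 426^32≡197, 426^64≡10 (mod 479).
426^120 = 426^(64+32+16+8) ≡ 257 (mod 479).
Check: 257² = 66049 ≡ 426 (mod 479). The two roots are 222 and 257.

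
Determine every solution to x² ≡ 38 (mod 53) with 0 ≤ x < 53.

12, 41

53 ≡ 1 (mod 4), so we find a root by search.
Trying successive values, 12² = 144 ≡ 38 (mod 53). The other root is 53 − 12 = 41.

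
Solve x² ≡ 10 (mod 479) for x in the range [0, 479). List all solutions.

Since 479 ≡ 3 (mod 4), a square root of 10 is 10^((479+1)/4) = 10^120 mod 479.
Repeated squaring: 10^2≡100, 10^4≡420, 10^8≡128, 10^16≡98, 10^32≡24, 10^64≡97 (mod 479).
10^120 = 10^(64+32+16+8) ≡ 197 (mod 479).
Check: 197² = 38809 ≡ 10 (mod 479). The two roots are 197 and 282.

197, 282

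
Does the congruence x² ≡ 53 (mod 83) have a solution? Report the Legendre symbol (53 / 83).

-1

Reciprocity: 53 ≡ 1 and 83 ≡ 3 (mod 4), so (53/83) = +(83/53).
Reduce top mod 53: now compute (30/53).
Pull out 2: since 53 ≡ 5 (mod 8), (2/53) = -1.
Reciprocity: 15 ≡ 3 and 53 ≡ 1 (mod 4), so (15/53) = +(53/15).
Reduce top mod 15: now compute (8/15).
Pull out 2^3: since 15 ≡ 7 (mod 8), (2/15) = +1, so (2/15)^3 = +1.
Reached (1/15) = 1. Collecting the sign flips along the way, the symbol is -1.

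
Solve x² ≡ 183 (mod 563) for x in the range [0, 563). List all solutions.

275, 288

Since 563 ≡ 3 (mod 4), a square root of 183 is 183^((563+1)/4) = 183^141 mod 563.
Repeated squaring: 183^2≡272, 183^4≡231, 183^8≡439, 183^16≡175, 183^32≡223, 183^64≡185, 183^128≡445 (mod 563).
183^141 = 183^(128+8+4+1) ≡ 275 (mod 563).
Check: 275² = 75625 ≡ 183 (mod 563). The two roots are 275 and 288.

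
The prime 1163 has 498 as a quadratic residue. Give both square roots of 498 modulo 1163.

185, 978

Since 1163 ≡ 3 (mod 4), a square root of 498 is 498^((1163+1)/4) = 498^291 mod 1163.
Repeated squaring: 498^2≡285, 498^4≡978, 498^8≡498, 498^16≡285, 498^32≡978, 498^64≡498, 498^128≡285, 498^256≡978 (mod 1163).
498^291 = 498^(256+32+2+1) ≡ 978 (mod 1163).
Check: 978² = 956484 ≡ 498 (mod 1163). The two roots are 185 and 978.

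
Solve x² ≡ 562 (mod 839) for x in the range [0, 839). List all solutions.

Since 839 ≡ 3 (mod 4), a square root of 562 is 562^((839+1)/4) = 562^210 mod 839.
Repeated squaring: 562^2≡380, 562^4≡92, 562^8≡74, 562^16≡442, 562^32≡716, 562^64≡27, 562^128≡729 (mod 839).
562^210 = 562^(128+64+16+2) ≡ 513 (mod 839).
Check: 513² = 263169 ≡ 562 (mod 839). The two roots are 326 and 513.

326, 513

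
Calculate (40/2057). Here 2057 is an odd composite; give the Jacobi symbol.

-1

Pull out 2^3: since 2057 ≡ 1 (mod 8), (2/2057) = +1, so (2/2057)^3 = +1.
Reciprocity: 5 ≡ 1 and 2057 ≡ 1 (mod 4), so (5/2057) = +(2057/5).
Reduce top mod 5: now compute (2/5).
Pull out 2: since 5 ≡ 5 (mod 8), (2/5) = -1.
Reached (1/5) = 1. Collecting the sign flips along the way, the symbol is -1.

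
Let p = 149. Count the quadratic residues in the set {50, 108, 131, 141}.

(50/149) = -1 → non-residue.
(108/149) = -1 → non-residue.
(131/149) = -1 → non-residue.
(141/149) = -1 → non-residue.
Total quadratic residues among the 4: 0.

0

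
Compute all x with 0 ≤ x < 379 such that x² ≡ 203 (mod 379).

31, 348

Since 379 ≡ 3 (mod 4), a square root of 203 is 203^((379+1)/4) = 203^95 mod 379.
Repeated squaring: 203^2≡277, 203^4≡171, 203^8≡58, 203^16≡332, 203^32≡314, 203^64≡56 (mod 379).
203^95 = 203^(64+16+8+4+2+1) ≡ 348 (mod 379).
Check: 348² = 121104 ≡ 203 (mod 379). The two roots are 31 and 348.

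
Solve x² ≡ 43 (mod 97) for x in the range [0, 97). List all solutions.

25, 72

97 ≡ 1 (mod 4), so we find a root by search.
Trying successive values, 25² = 625 ≡ 43 (mod 97). The other root is 97 − 25 = 72.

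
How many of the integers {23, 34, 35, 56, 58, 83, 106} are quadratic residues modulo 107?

(23/107) = +1 → QR.
(34/107) = +1 → QR.
(35/107) = +1 → QR.
(56/107) = +1 → QR.
(58/107) = -1 → non-residue.
(83/107) = +1 → QR.
(106/107) = -1 → non-residue.
Total quadratic residues among the 7: 5.

5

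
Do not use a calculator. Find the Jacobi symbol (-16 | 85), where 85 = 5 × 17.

First reduce: -16 ≡ 69 (mod 85).
Reciprocity: 69 ≡ 1 and 85 ≡ 1 (mod 4), so (69/85) = +(85/69).
Reduce top mod 69: now compute (16/69).
Pull out 2^4: since 69 ≡ 5 (mod 8), (2/69) = -1, so (2/69)^4 = +1.
Reached (1/69) = 1. Collecting the sign flips along the way, the symbol is +1.

1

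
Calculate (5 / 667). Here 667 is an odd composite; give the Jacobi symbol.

-1

Reciprocity: 5 ≡ 1 and 667 ≡ 3 (mod 4), so (5/667) = +(667/5).
Reduce top mod 5: now compute (2/5).
Pull out 2: since 5 ≡ 5 (mod 8), (2/5) = -1.
Reached (1/5) = 1. Collecting the sign flips along the way, the symbol is -1.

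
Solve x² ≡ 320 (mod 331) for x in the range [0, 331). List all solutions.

Since 331 ≡ 3 (mod 4), a square root of 320 is 320^((331+1)/4) = 320^83 mod 331.
Repeated squaring: 320^2≡121, 320^4≡77, 320^8≡302, 320^16≡179, 320^32≡265, 320^64≡53 (mod 331).
320^83 = 320^(64+16+2+1) ≡ 122 (mod 331).
Check: 122² = 14884 ≡ 320 (mod 331). The two roots are 122 and 209.

122, 209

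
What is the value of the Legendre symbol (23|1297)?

Reciprocity: 23 ≡ 3 and 1297 ≡ 1 (mod 4), so (23/1297) = +(1297/23).
Reduce top mod 23: now compute (9/23).
Reciprocity: 9 ≡ 1 and 23 ≡ 3 (mod 4), so (9/23) = +(23/9).
Reduce top mod 9: now compute (5/9).
Reciprocity: 5 ≡ 1 and 9 ≡ 1 (mod 4), so (5/9) = +(9/5).
Reduce top mod 5: now compute (4/5).
Pull out 2^2: since 5 ≡ 5 (mod 8), (2/5) = -1, so (2/5)^2 = +1.
Reached (1/5) = 1. Collecting the sign flips along the way, the symbol is +1.

1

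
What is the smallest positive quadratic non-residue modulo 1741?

2

(2/1741) = −1, so 2 is the smallest positive non-residue mod 1741.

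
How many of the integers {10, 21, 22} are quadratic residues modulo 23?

0

(10/23) = -1 → non-residue.
(21/23) = -1 → non-residue.
(22/23) = -1 → non-residue.
Total quadratic residues among the 3: 0.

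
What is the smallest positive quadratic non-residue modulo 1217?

(2/1217) = +1, so 2 is a residue.
(3/1217) = −1, so 3 is the smallest positive non-residue mod 1217.

3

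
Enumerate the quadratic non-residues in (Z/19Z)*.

Square k = 1,…,9 (k and 19−k give the same square):
1²=1, 2²=4, 3²=9, 4²=16, 5²≡6, 6²≡17, 7²≡11, 8²≡7, 9²≡5 (mod 19).
The residues are {1, 4, 5, 6, 7, 9, 11, 16, 17}; the non-residues are the remaining 9 nonzero classes.

2 3 8 10 12 13 14 15 18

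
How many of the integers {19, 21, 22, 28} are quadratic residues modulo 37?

(19/37) = -1 → non-residue.
(21/37) = +1 → QR.
(22/37) = -1 → non-residue.
(28/37) = +1 → QR.
Total quadratic residues among the 4: 2.

2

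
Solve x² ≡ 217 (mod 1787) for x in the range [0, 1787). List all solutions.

Since 1787 ≡ 3 (mod 4), a square root of 217 is 217^((1787+1)/4) = 217^447 mod 1787.
Repeated squaring: 217^2≡627, 217^4≡1776, 217^8≡121, 217^16≡345, 217^32≡1083, 217^64≡617, 217^128≡58, 217^256≡1577 (mod 1787).
217^447 = 217^(256+128+32+16+8+4+2+1) ≡ 359 (mod 1787).
Check: 359² = 128881 ≡ 217 (mod 1787). The two roots are 359 and 1428.

359, 1428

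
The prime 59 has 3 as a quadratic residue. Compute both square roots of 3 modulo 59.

11, 48

Since 59 ≡ 3 (mod 4), a square root of 3 is 3^((59+1)/4) = 3^15 mod 59.
Repeated squaring: 3^2≡9, 3^4≡22, 3^8≡12 (mod 59).
3^15 = 3^(8+4+2+1) ≡ 48 (mod 59).
Check: 48² = 2304 ≡ 3 (mod 59). The two roots are 11 and 48.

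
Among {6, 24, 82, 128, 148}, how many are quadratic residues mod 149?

(6/149) = +1 → QR.
(24/149) = +1 → QR.
(82/149) = +1 → QR.
(128/149) = -1 → non-residue.
(148/149) = +1 → QR.
Total quadratic residues among the 5: 4.

4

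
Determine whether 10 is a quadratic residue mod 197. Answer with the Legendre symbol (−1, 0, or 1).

1

Pull out 2: since 197 ≡ 5 (mod 8), (2/197) = -1.
Reciprocity: 5 ≡ 1 and 197 ≡ 1 (mod 4), so (5/197) = +(197/5).
Reduce top mod 5: now compute (2/5).
Pull out 2: since 5 ≡ 5 (mod 8), (2/5) = -1.
Reached (1/5) = 1. Collecting the sign flips along the way, the symbol is +1.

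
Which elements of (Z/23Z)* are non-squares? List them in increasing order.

5,7,10,11,14,15,17,19,20,21,22

Square k = 1,…,11 (k and 23−k give the same square):
1²=1, 2²=4, 3²=9, 4²=16, 5²≡2, 6²≡13, 7²≡3, 8²≡18, 9²≡12, 10²≡8, 11²≡6 (mod 23).
The residues are {1, 2, 3, 4, 6, 8, 9, 12, 13, 16, 18}; the non-residues are the remaining 11 nonzero classes.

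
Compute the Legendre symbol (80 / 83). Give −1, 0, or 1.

-1

Euler's criterion: (80/83) ≡ 80^41 (mod 83).
80^2 ≡ 9 (mod 83)
80^4 ≡ 81 (mod 83)
80^8 ≡ 4 (mod 83)
80^16 ≡ 16 (mod 83)
80^32 ≡ 7 (mod 83)
80^41 = 80^(32+8+1) ≡ 82 (mod 83).
Result is 82 ≡ −1, so (80/83) = −1.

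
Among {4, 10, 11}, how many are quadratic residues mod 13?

(4/13) = +1 → QR.
(10/13) = +1 → QR.
(11/13) = -1 → non-residue.
Total quadratic residues among the 3: 2.

2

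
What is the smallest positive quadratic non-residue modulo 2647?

(2/2647) = +1, so 2 is a residue.
(3/2647) = −1, so 3 is the smallest positive non-residue mod 2647.

3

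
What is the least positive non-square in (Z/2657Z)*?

3

(2/2657) = +1, so 2 is a residue.
(3/2657) = −1, so 3 is the smallest positive non-residue mod 2657.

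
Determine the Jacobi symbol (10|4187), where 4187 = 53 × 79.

1

Pull out 2: since 4187 ≡ 3 (mod 8), (2/4187) = -1.
Reciprocity: 5 ≡ 1 and 4187 ≡ 3 (mod 4), so (5/4187) = +(4187/5).
Reduce top mod 5: now compute (2/5).
Pull out 2: since 5 ≡ 5 (mod 8), (2/5) = -1.
Reached (1/5) = 1. Collecting the sign flips along the way, the symbol is +1.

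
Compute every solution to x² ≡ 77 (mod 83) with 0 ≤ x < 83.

Since 83 ≡ 3 (mod 4), a square root of 77 is 77^((83+1)/4) = 77^21 mod 83.
Repeated squaring: 77^2≡36, 77^4≡51, 77^8≡28, 77^16≡37 (mod 83).
77^21 = 77^(16+4+1) ≡ 49 (mod 83).
Check: 49² = 2401 ≡ 77 (mod 83). The two roots are 34 and 49.

34, 49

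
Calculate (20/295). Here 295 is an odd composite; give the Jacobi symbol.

0

Pull out 2^2: since 295 ≡ 7 (mod 8), (2/295) = +1, so (2/295)^2 = +1.
Reciprocity: 5 ≡ 1 and 295 ≡ 3 (mod 4), so (5/295) = +(295/5).
Reduce top mod 5: now compute (0/5).
Top reduces to 0: gcd > 1, so the symbol is 0.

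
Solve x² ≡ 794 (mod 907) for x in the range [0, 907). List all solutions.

73, 834

Since 907 ≡ 3 (mod 4), a square root of 794 is 794^((907+1)/4) = 794^227 mod 907.
Repeated squaring: 794^2≡71, 794^4≡506, 794^8≡262, 794^16≡619, 794^32≡407, 794^64≡575, 794^128≡477 (mod 907).
794^227 = 794^(128+64+32+2+1) ≡ 834 (mod 907).
Check: 834² = 695556 ≡ 794 (mod 907). The two roots are 73 and 834.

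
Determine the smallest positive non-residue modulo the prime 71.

(2/71) = +1, so 2 is a residue.
(3/71) = +1, so 3 is a residue.
(4/71) = +1, so 4 is a residue.
(5/71) = +1, so 5 is a residue.
(6/71) = +1, so 6 is a residue.
(7/71) = −1, so 7 is the smallest positive non-residue mod 71.

7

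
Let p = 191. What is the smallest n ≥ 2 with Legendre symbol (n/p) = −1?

(2/191) = +1, so 2 is a residue.
(3/191) = +1, so 3 is a residue.
(4/191) = +1, so 4 is a residue.
(5/191) = +1, so 5 is a residue.
(6/191) = +1, so 6 is a residue.
(7/191) = −1, so 7 is the smallest positive non-residue mod 191.

7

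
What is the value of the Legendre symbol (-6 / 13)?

-1

Euler's criterion: (-6/13) ≡ 7^6 (mod 13).
7^2 ≡ 10 (mod 13)
7^4 ≡ 9 (mod 13)
7^6 = 7^(4+2) ≡ 12 (mod 13).
Result is 12 ≡ −1, so (-6/13) = −1.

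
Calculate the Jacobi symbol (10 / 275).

Pull out 2: since 275 ≡ 3 (mod 8), (2/275) = -1.
Reciprocity: 5 ≡ 1 and 275 ≡ 3 (mod 4), so (5/275) = +(275/5).
Reduce top mod 5: now compute (0/5).
Top reduces to 0: gcd > 1, so the symbol is 0.

0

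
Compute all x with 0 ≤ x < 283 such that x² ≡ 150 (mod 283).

Since 283 ≡ 3 (mod 4), a square root of 150 is 150^((283+1)/4) = 150^71 mod 283.
Repeated squaring: 150^2≡143, 150^4≡73, 150^8≡235, 150^16≡40, 150^32≡185, 150^64≡265 (mod 283).
150^71 = 150^(64+4+2+1) ≡ 85 (mod 283).
Check: 85² = 7225 ≡ 150 (mod 283). The two roots are 85 and 198.

85, 198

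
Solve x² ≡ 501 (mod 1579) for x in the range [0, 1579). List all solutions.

392, 1187

Since 1579 ≡ 3 (mod 4), a square root of 501 is 501^((1579+1)/4) = 501^395 mod 1579.
Repeated squaring: 501^2≡1519, 501^4≡442, 501^8≡1147, 501^16≡302, 501^32≡1201, 501^64≡774, 501^128≡635, 501^256≡580 (mod 1579).
501^395 = 501^(256+128+8+2+1) ≡ 1187 (mod 1579).
Check: 1187² = 1408969 ≡ 501 (mod 1579). The two roots are 392 and 1187.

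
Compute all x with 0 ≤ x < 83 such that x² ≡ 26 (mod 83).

Since 83 ≡ 3 (mod 4), a square root of 26 is 26^((83+1)/4) = 26^21 mod 83.
Repeated squaring: 26^2≡12, 26^4≡61, 26^8≡69, 26^16≡30 (mod 83).
26^21 = 26^(16+4+1) ≡ 21 (mod 83).
Check: 21² = 441 ≡ 26 (mod 83). The two roots are 21 and 62.

21, 62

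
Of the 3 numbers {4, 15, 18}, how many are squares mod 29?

1

(4/29) = +1 → QR.
(15/29) = -1 → non-residue.
(18/29) = -1 → non-residue.
Total quadratic residues among the 3: 1.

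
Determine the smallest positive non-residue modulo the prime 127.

3

(2/127) = +1, so 2 is a residue.
(3/127) = −1, so 3 is the smallest positive non-residue mod 127.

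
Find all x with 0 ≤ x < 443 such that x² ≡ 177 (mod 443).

61, 382

Since 443 ≡ 3 (mod 4), a square root of 177 is 177^((443+1)/4) = 177^111 mod 443.
Repeated squaring: 177^2≡319, 177^4≡314, 177^8≡250, 177^16≡37, 177^32≡40, 177^64≡271 (mod 443).
177^111 = 177^(64+32+8+4+2+1) ≡ 61 (mod 443).
Check: 61² = 3721 ≡ 177 (mod 443). The two roots are 61 and 382.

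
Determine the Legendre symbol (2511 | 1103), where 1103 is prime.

-1

Euler's criterion: (2511/1103) ≡ 305^551 (mod 1103).
305^2 ≡ 373 (mod 1103)
305^4 ≡ 151 (mod 1103)
305^8 ≡ 741 (mod 1103)
305^16 ≡ 890 (mod 1103)
305^32 ≡ 146 (mod 1103)
305^64 ≡ 359 (mod 1103)
305^128 ≡ 933 (mod 1103)
305^256 ≡ 222 (mod 1103)
305^512 ≡ 752 (mod 1103)
305^551 = 305^(512+32+4+2+1) ≡ 1102 (mod 1103).
Result is 1102 ≡ −1, so (2511/1103) = −1.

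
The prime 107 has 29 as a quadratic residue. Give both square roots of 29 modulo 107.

52, 55

Since 107 ≡ 3 (mod 4), a square root of 29 is 29^((107+1)/4) = 29^27 mod 107.
Repeated squaring: 29^2≡92, 29^4≡11, 29^8≡14, 29^16≡89 (mod 107).
29^27 = 29^(16+8+2+1) ≡ 52 (mod 107).
Check: 52² = 2704 ≡ 29 (mod 107). The two roots are 52 and 55.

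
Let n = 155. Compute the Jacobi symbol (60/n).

Pull out 2^2: since 155 ≡ 3 (mod 8), (2/155) = -1, so (2/155)^2 = +1.
Reciprocity: 15 ≡ 3 and 155 ≡ 3 (mod 4), so (15/155) = −(155/15).
Reduce top mod 15: now compute (5/15).
Reciprocity: 5 ≡ 1 and 15 ≡ 3 (mod 4), so (5/15) = +(15/5).
Reduce top mod 5: now compute (0/5).
Top reduces to 0: gcd > 1, so the symbol is 0.

0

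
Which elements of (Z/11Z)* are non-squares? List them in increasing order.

Square k = 1,…,5 (k and 11−k give the same square):
1²=1, 2²=4, 3²=9, 4²≡5, 5²≡3 (mod 11).
The residues are {1, 3, 4, 5, 9}; the non-residues are the remaining 5 nonzero classes.

2 6 7 8 10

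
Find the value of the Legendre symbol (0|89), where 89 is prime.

Top reduces to 0: gcd > 1, so the symbol is 0.

0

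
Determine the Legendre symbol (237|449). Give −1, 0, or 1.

1

Reciprocity: 237 ≡ 1 and 449 ≡ 1 (mod 4), so (237/449) = +(449/237).
Reduce top mod 237: now compute (212/237).
Pull out 2^2: since 237 ≡ 5 (mod 8), (2/237) = -1, so (2/237)^2 = +1.
Reciprocity: 53 ≡ 1 and 237 ≡ 1 (mod 4), so (53/237) = +(237/53).
Reduce top mod 53: now compute (25/53).
Reciprocity: 25 ≡ 1 and 53 ≡ 1 (mod 4), so (25/53) = +(53/25).
Reduce top mod 25: now compute (3/25).
Reciprocity: 3 ≡ 3 and 25 ≡ 1 (mod 4), so (3/25) = +(25/3).
Reduce top mod 3: now compute (1/3).
Reached (1/3) = 1. Collecting the sign flips along the way, the symbol is +1.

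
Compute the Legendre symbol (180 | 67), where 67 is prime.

First reduce: 180 ≡ 46 (mod 67).
Pull out 2: since 67 ≡ 3 (mod 8), (2/67) = -1.
Reciprocity: 23 ≡ 3 and 67 ≡ 3 (mod 4), so (23/67) = −(67/23).
Reduce top mod 23: now compute (21/23).
Reciprocity: 21 ≡ 1 and 23 ≡ 3 (mod 4), so (21/23) = +(23/21).
Reduce top mod 21: now compute (2/21).
Pull out 2: since 21 ≡ 5 (mod 8), (2/21) = -1.
Reached (1/21) = 1. Collecting the sign flips along the way, the symbol is -1.

-1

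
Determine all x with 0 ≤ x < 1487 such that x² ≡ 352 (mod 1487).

Since 1487 ≡ 3 (mod 4), a square root of 352 is 352^((1487+1)/4) = 352^372 mod 1487.
Repeated squaring: 352^2≡483, 352^4≡1317, 352^8≡647, 352^16≡762, 352^32≡714, 352^64≡1242, 352^128≡545, 352^256≡1112 (mod 1487).
352^372 = 352^(256+64+32+16+4) ≡ 482 (mod 1487).
Check: 482² = 232324 ≡ 352 (mod 1487). The two roots are 482 and 1005.

482, 1005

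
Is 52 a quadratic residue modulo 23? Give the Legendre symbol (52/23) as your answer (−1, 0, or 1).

First reduce: 52 ≡ 6 (mod 23).
Pull out 2: since 23 ≡ 7 (mod 8), (2/23) = +1.
Reciprocity: 3 ≡ 3 and 23 ≡ 3 (mod 4), so (3/23) = −(23/3).
Reduce top mod 3: now compute (2/3).
Pull out 2: since 3 ≡ 3 (mod 8), (2/3) = -1.
Reached (1/3) = 1. Collecting the sign flips along the way, the symbol is +1.

1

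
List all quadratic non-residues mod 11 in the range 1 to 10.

Square k = 1,…,5 (k and 11−k give the same square):
1²=1, 2²=4, 3²=9, 4²≡5, 5²≡3 (mod 11).
The residues are {1, 3, 4, 5, 9}; the non-residues are the remaining 5 nonzero classes.

2 6 7 8 10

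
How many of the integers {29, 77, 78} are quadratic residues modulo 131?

(29/131) = -1 → non-residue.
(77/131) = +1 → QR.
(78/131) = -1 → non-residue.
Total quadratic residues among the 3: 1.

1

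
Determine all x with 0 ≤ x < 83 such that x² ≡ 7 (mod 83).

Since 83 ≡ 3 (mod 4), a square root of 7 is 7^((83+1)/4) = 7^21 mod 83.
Repeated squaring: 7^2≡49, 7^4≡77, 7^8≡36, 7^16≡51 (mod 83).
7^21 = 7^(16+4+1) ≡ 16 (mod 83).
Check: 16² = 256 ≡ 7 (mod 83). The two roots are 16 and 67.

16, 67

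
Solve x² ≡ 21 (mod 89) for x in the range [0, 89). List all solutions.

89 ≡ 1 (mod 4), so we find a root by search.
Trying successive values, 33² = 1089 ≡ 21 (mod 89). The other root is 89 − 33 = 56.

33, 56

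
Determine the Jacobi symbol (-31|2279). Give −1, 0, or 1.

1

First reduce: -31 ≡ 2248 (mod 2279).
Pull out 2^3: since 2279 ≡ 7 (mod 8), (2/2279) = +1, so (2/2279)^3 = +1.
Reciprocity: 281 ≡ 1 and 2279 ≡ 3 (mod 4), so (281/2279) = +(2279/281).
Reduce top mod 281: now compute (31/281).
Reciprocity: 31 ≡ 3 and 281 ≡ 1 (mod 4), so (31/281) = +(281/31).
Reduce top mod 31: now compute (2/31).
Pull out 2: since 31 ≡ 7 (mod 8), (2/31) = +1.
Reached (1/31) = 1. Collecting the sign flips along the way, the symbol is +1.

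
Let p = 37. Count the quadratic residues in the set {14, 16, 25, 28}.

(14/37) = -1 → non-residue.
(16/37) = +1 → QR.
(25/37) = +1 → QR.
(28/37) = +1 → QR.
Total quadratic residues among the 4: 3.

3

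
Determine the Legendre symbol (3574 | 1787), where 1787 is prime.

First reduce: 3574 ≡ 0 (mod 1787).
Top reduces to 0: gcd > 1, so the symbol is 0.

0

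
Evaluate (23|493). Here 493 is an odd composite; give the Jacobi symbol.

-1

Reciprocity: 23 ≡ 3 and 493 ≡ 1 (mod 4), so (23/493) = +(493/23).
Reduce top mod 23: now compute (10/23).
Pull out 2: since 23 ≡ 7 (mod 8), (2/23) = +1.
Reciprocity: 5 ≡ 1 and 23 ≡ 3 (mod 4), so (5/23) = +(23/5).
Reduce top mod 5: now compute (3/5).
Reciprocity: 3 ≡ 3 and 5 ≡ 1 (mod 4), so (3/5) = +(5/3).
Reduce top mod 3: now compute (2/3).
Pull out 2: since 3 ≡ 3 (mod 8), (2/3) = -1.
Reached (1/3) = 1. Collecting the sign flips along the way, the symbol is -1.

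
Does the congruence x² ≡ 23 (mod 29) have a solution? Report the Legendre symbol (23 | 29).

1

Reciprocity: 23 ≡ 3 and 29 ≡ 1 (mod 4), so (23/29) = +(29/23).
Reduce top mod 23: now compute (6/23).
Pull out 2: since 23 ≡ 7 (mod 8), (2/23) = +1.
Reciprocity: 3 ≡ 3 and 23 ≡ 3 (mod 4), so (3/23) = −(23/3).
Reduce top mod 3: now compute (2/3).
Pull out 2: since 3 ≡ 3 (mod 8), (2/3) = -1.
Reached (1/3) = 1. Collecting the sign flips along the way, the symbol is +1.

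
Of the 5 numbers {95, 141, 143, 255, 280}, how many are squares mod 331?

4

(95/331) = +1 → QR.
(141/331) = +1 → QR.
(143/331) = +1 → QR.
(255/331) = -1 → non-residue.
(280/331) = +1 → QR.
Total quadratic residues among the 5: 4.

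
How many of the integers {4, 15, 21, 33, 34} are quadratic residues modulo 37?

(4/37) = +1 → QR.
(15/37) = -1 → non-residue.
(21/37) = +1 → QR.
(33/37) = +1 → QR.
(34/37) = +1 → QR.
Total quadratic residues among the 5: 4.

4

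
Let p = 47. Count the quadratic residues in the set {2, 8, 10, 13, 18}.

(2/47) = +1 → QR.
(8/47) = +1 → QR.
(10/47) = -1 → non-residue.
(13/47) = -1 → non-residue.
(18/47) = +1 → QR.
Total quadratic residues among the 5: 3.

3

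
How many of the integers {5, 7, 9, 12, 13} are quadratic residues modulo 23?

(5/23) = -1 → non-residue.
(7/23) = -1 → non-residue.
(9/23) = +1 → QR.
(12/23) = +1 → QR.
(13/23) = +1 → QR.
Total quadratic residues among the 5: 3.

3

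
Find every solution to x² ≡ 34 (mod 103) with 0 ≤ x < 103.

31, 72

Since 103 ≡ 3 (mod 4), a square root of 34 is 34^((103+1)/4) = 34^26 mod 103.
Repeated squaring: 34^2≡23, 34^4≡14, 34^8≡93, 34^16≡100 (mod 103).
34^26 = 34^(16+8+2) ≡ 72 (mod 103).
Check: 72² = 5184 ≡ 34 (mod 103). The two roots are 31 and 72.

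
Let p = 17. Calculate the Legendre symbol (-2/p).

1

Euler's criterion: (-2/17) ≡ 15^8 (mod 17).
15^2 ≡ 4 (mod 17)
15^4 ≡ 16 (mod 17)
15^8 ≡ 1 (mod 17)
15^8 = 15^(8) ≡ 1 (mod 17).
Result is 1, so (-2/17) = 1.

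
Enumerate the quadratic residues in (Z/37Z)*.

1, 3, 4, 7, 9, 10, 11, 12, 16, 21, 25, 26, 27, 28, 30, 33, 34, 36

Square k = 1,…,18 (k and 37−k give the same square):
1²=1, 2²=4, 3²=9, 4²=16, 5²=25, 6²=36, 7²≡12, 8²≡27, 9²≡7, 10²≡26, 11²≡10, 12²≡33, 13²≡21, 14²≡11, 15²≡3, 16²≡34, 17²≡30, 18²≡28 (mod 37).
So the quadratic residues mod 37 are {1, 3, 4, 7, 9, 10, 11, 12, 16, 21, 25, 26, 27, 28, 30, 33, 34, 36}.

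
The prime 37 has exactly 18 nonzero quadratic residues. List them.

Square k = 1,…,18 (k and 37−k give the same square):
1²=1, 2²=4, 3²=9, 4²=16, 5²=25, 6²=36, 7²≡12, 8²≡27, 9²≡7, 10²≡26, 11²≡10, 12²≡33, 13²≡21, 14²≡11, 15²≡3, 16²≡34, 17²≡30, 18²≡28 (mod 37).
So the quadratic residues mod 37 are {1, 3, 4, 7, 9, 10, 11, 12, 16, 21, 25, 26, 27, 28, 30, 33, 34, 36}.

1, 3, 4, 7, 9, 10, 11, 12, 16, 21, 25, 26, 27, 28, 30, 33, 34, 36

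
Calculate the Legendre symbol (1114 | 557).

First reduce: 1114 ≡ 0 (mod 557).
Top reduces to 0: gcd > 1, so the symbol is 0.

0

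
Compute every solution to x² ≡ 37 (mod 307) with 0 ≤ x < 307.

61, 246

Since 307 ≡ 3 (mod 4), a square root of 37 is 37^((307+1)/4) = 37^77 mod 307.
Repeated squaring: 37^2≡141, 37^4≡233, 37^8≡257, 37^16≡44, 37^32≡94, 37^64≡240 (mod 307).
37^77 = 37^(64+8+4+1) ≡ 246 (mod 307).
Check: 246² = 60516 ≡ 37 (mod 307). The two roots are 61 and 246.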